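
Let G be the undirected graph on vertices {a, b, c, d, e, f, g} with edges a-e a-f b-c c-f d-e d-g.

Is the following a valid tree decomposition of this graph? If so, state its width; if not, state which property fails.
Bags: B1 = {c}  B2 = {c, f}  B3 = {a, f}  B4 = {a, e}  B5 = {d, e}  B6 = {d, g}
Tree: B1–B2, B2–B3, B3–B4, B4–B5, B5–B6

No — vertex b appears in no bag.

A tree decomposition must satisfy three properties: every vertex lies in some bag; for every edge, both endpoints lie together in some bag; and for every vertex, the bags containing it form a connected subtree. Here vertex b appears in no bag, so the decomposition is invalid.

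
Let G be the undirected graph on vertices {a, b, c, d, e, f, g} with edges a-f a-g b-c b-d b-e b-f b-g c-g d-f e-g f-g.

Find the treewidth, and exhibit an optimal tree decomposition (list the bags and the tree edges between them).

Treewidth 2.
One such decomposition:
Bags: B1 = {b, e, g}  B2 = {b, f, g}  B3 = {a, f, g}  B4 = {b, c, g}  B5 = {b, d, f}
Tree: B1–B2, B2–B3, B1–B4, B2–B5

Every bag has size at most 3, so the width is 3 − 1 = 2 and tw(G) ≤ 2. On the other hand G contains the 3-clique {b, d, f}. A clique must lie in a single bag of any decomposition, so no decomposition can have width below 2. Combining the bounds, tw(G) = 2.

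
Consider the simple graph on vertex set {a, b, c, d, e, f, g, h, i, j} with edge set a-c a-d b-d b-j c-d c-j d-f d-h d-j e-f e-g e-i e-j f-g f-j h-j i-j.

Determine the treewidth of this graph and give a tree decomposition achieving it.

Treewidth 2.
Bags: B1 = {e, f, j}  B2 = {d, f, j}  B3 = {e, f, g}  B4 = {e, i, j}  B5 = {d, h, j}  B6 = {c, d, j}  B7 = {b, d, j}  B8 = {a, c, d}
Tree: B1–B2, B1–B3, B1–B4, B2–B5, B2–B6, B6–B7, B6–B8

Each bag holds 3 vertices, so the decomposition has width 2, which upper-bounds the treewidth. For the lower bound, the 3 vertices {e, f, g} are pairwise adjacent, and any tree decomposition puts a clique entirely inside one bag — forcing width ≥ 2. The upper and lower bounds meet at 2, so that is the treewidth.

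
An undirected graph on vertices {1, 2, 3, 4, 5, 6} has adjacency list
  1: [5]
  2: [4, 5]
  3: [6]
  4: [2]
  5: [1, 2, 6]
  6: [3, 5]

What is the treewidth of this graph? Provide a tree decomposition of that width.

Treewidth 1.
One optimal decomposition is:
Bags: B1 = {2, 5}  B2 = {2, 4}  B3 = {1, 5}  B4 = {5, 6}  B5 = {3, 6}
Tree: B1–B2, B1–B3, B3–B4, B4–B5

Every bag has size at most 2, so the width is 2 − 1 = 1 and tw(G) ≤ 1. Any graph with an edge has treewidth ≥ 1, and G has the edge 2–5. Hence tw(G) = 1 exactly.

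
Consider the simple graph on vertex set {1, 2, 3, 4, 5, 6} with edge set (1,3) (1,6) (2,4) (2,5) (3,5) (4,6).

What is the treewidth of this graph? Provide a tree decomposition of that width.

Treewidth 2.
One such decomposition:
Bags: B1 = {2, 4, 5}  B2 = {3, 4, 5}  B3 = {1, 3, 4}  B4 = {1, 4, 6}
Tree: B1–B2, B2–B3, B3–B4

The largest bag has 3 vertices, giving width 2; this decomposition certifies tw(G) ≤ 2. For the lower bound, G contains the cycle 4–2–5–3–1–6–4, so G is not a forest; only forests have treewidth ≤ 1, hence tw(G) ≥ 2. The upper and lower bounds meet at 2, so that is the treewidth.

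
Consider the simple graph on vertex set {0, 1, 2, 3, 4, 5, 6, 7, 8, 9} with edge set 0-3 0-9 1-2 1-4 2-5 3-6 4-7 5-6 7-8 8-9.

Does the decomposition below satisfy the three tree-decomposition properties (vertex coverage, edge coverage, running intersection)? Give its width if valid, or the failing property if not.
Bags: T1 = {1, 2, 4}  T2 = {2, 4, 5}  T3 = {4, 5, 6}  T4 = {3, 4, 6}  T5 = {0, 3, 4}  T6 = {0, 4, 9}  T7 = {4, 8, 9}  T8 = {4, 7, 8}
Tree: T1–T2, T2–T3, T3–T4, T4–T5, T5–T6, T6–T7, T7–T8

Yes; width 2.

Checking the three conditions: (i) the bags cover all of {0, 1, 2, 3, 4, 5, 6, 7, 8, 9}; (ii) for each edge, some bag contains both endpoints; (iii) the bags containing any fixed vertex form a subtree. All hold, so the decomposition is valid with width 3 − 1 = 2.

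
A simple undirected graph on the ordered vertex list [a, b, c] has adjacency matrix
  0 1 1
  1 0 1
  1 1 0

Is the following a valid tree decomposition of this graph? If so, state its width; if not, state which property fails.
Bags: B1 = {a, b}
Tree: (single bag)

A tree decomposition must satisfy three properties: every vertex lies in some bag; for every edge, both endpoints lie together in some bag; and for every vertex, the bags containing it form a connected subtree. Here vertex c appears in no bag, so the decomposition is invalid.

No — vertex c appears in no bag.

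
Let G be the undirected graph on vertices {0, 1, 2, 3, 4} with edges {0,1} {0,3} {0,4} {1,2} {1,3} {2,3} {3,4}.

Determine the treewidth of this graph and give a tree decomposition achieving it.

Treewidth 2.
One such decomposition:
Bags: B1 = {0, 1, 3}  B2 = {1, 2, 3}  B3 = {0, 3, 4}
Tree: B1–B2, B1–B3

Every bag has size at most 3, so the width is 3 − 1 = 2 and tw(G) ≤ 2. On the other hand G contains the 3-clique {0, 1, 3}. A clique must lie in a single bag of any decomposition, so no decomposition can have width below 2. Combining the bounds, tw(G) = 2.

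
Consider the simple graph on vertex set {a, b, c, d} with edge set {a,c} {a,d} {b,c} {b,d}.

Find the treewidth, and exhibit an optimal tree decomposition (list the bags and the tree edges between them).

Every bag has size at most 3, so the width is 3 − 1 = 2 and tw(G) ≤ 2. The edges a–d–b–c–a form a cycle, so G is not a tree and its treewidth is at least 2. The upper and lower bounds meet at 2, so that is the treewidth.

Treewidth 2.
One such decomposition:
Bags: B1 = {a, b, d}  B2 = {a, b, c}
Tree: B1–B2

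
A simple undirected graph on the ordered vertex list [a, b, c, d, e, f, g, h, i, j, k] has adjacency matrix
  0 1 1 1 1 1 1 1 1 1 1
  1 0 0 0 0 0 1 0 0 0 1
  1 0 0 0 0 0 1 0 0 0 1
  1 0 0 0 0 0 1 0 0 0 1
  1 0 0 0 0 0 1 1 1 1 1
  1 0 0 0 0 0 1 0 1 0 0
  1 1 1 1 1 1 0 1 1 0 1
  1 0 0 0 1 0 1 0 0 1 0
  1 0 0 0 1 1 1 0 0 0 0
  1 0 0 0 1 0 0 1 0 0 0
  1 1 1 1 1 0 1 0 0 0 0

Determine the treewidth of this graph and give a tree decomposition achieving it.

Treewidth 3.
Bags: B1 = {a, e, g, k}  B2 = {a, e, g, h}  B3 = {a, d, g, k}  B4 = {a, b, g, k}  B5 = {a, e, g, i}  B6 = {a, c, g, k}  B7 = {a, e, h, j}  B8 = {a, f, g, i}
Tree: B1–B2, B1–B3, B3–B4, B2–B5, B1–B6, B2–B7, B5–B8

Every bag has size at most 4, so the width is 4 − 1 = 3 and tw(G) ≤ 3. On the other hand G contains the 4-clique {a, e, g, h}. A clique must lie in a single bag of any decomposition, so no decomposition can have width below 3. Hence tw(G) = 3 exactly.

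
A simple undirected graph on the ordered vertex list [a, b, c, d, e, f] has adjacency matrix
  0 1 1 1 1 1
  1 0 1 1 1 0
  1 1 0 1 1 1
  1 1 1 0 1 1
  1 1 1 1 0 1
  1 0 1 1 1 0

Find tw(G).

4

A width-4 tree decomposition is:
Bags: B1 = {a, c, d, e, f}  B2 = {a, b, c, d, e}
Tree: B1–B2
Each bag holds 5 vertices, so the decomposition has width 4, which upper-bounds the treewidth. On the other hand G contains the 5-clique {a, c, d, e, f}. A clique must lie in a single bag of any decomposition, so no decomposition can have width below 4. The upper and lower bounds meet at 4, so that is the treewidth.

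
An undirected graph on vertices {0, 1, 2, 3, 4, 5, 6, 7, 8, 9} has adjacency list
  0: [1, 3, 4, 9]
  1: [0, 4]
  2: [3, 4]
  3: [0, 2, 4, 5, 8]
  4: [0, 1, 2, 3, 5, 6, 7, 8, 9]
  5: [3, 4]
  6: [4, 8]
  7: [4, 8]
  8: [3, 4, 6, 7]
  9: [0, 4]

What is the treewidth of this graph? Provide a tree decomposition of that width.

Every bag has size at most 3, so the width is 3 − 1 = 2 and tw(G) ≤ 2. On the other hand G contains the 3-clique {0, 1, 4}. A clique must lie in a single bag of any decomposition, so no decomposition can have width below 2. The upper and lower bounds meet at 2, so that is the treewidth.

Treewidth 2.
One such decomposition:
Bags: B1 = {2, 3, 4}  B2 = {3, 4, 8}  B3 = {4, 7, 8}  B4 = {0, 3, 4}  B5 = {0, 4, 9}  B6 = {0, 1, 4}  B7 = {3, 4, 5}  B8 = {4, 6, 8}
Tree: B1–B2, B2–B3, B2–B4, B4–B5, B5–B6, B2–B7, B3–B8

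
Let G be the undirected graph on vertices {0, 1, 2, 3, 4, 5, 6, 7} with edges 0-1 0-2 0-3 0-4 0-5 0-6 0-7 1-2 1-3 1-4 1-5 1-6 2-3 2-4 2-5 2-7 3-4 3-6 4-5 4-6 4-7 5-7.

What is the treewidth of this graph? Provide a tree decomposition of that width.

The largest bag has 5 vertices, giving width 4; this decomposition certifies tw(G) ≤ 4. For the lower bound, the 5 vertices {0, 1, 2, 3, 4} are pairwise adjacent, and any tree decomposition puts a clique entirely inside one bag — forcing width ≥ 4. Combining the bounds, tw(G) = 4.

Treewidth 4.
Bags: B1 = {0, 1, 2, 4, 5}  B2 = {0, 1, 2, 3, 4}  B3 = {0, 2, 4, 5, 7}  B4 = {0, 1, 3, 4, 6}
Tree: B1–B2, B1–B3, B2–B4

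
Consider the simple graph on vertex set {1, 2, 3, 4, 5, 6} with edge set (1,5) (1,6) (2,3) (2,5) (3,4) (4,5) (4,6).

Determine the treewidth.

A width-2 tree decomposition is:
Bags: B1 = {1, 5, 6}  B2 = {4, 5, 6}  B3 = {2, 4, 5}  B4 = {2, 3, 4}
Tree: B1–B2, B2–B3, B3–B4
Every bag has size at most 3, so the width is 3 − 1 = 2 and tw(G) ≤ 2. For the lower bound, G contains the cycle 1–6–4–5–1, so G is not a forest; only forests have treewidth ≤ 1, hence tw(G) ≥ 2. The upper and lower bounds meet at 2, so that is the treewidth.

2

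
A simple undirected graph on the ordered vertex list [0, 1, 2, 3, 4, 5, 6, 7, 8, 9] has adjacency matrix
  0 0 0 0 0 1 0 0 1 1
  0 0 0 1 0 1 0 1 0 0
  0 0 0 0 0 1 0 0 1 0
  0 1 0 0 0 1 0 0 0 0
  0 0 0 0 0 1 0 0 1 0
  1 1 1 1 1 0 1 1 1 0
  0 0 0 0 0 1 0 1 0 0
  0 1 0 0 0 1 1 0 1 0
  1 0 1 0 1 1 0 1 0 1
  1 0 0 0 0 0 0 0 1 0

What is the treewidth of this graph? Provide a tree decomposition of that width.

Every bag has size at most 3, so the width is 3 − 1 = 2 and tw(G) ≤ 2. On the other hand G contains the 3-clique {0, 8, 9}. A clique must lie in a single bag of any decomposition, so no decomposition can have width below 2. The upper and lower bounds meet at 2, so that is the treewidth.

Treewidth 2.
One such decomposition:
Bags: B1 = {5, 7, 8}  B2 = {5, 6, 7}  B3 = {0, 5, 8}  B4 = {0, 8, 9}  B5 = {1, 5, 7}  B6 = {4, 5, 8}  B7 = {1, 3, 5}  B8 = {2, 5, 8}
Tree: B1–B2, B1–B3, B3–B4, B2–B5, B3–B6, B5–B7, B6–B8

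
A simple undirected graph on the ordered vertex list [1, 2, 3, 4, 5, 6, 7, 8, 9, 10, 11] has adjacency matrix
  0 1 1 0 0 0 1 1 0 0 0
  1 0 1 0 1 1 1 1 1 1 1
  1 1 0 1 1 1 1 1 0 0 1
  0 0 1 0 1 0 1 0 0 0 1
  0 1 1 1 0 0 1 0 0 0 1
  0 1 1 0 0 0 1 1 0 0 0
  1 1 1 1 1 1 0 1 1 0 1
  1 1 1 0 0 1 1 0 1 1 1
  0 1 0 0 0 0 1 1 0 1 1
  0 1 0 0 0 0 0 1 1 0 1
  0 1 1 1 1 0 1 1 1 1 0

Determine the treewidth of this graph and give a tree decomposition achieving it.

Each bag holds 5 vertices, so the decomposition has width 4, which upper-bounds the treewidth. On the other hand G contains the 5-clique {2, 8, 9, 10, 11}. A clique must lie in a single bag of any decomposition, so no decomposition can have width below 4. Hence tw(G) = 4 exactly.

Treewidth 4.
One such decomposition:
Bags: B1 = {2, 3, 7, 8, 11}  B2 = {1, 2, 3, 7, 8}  B3 = {2, 7, 8, 9, 11}  B4 = {2, 3, 5, 7, 11}  B5 = {3, 4, 5, 7, 11}  B6 = {2, 3, 6, 7, 8}  B7 = {2, 8, 9, 10, 11}
Tree: B1–B2, B1–B3, B1–B4, B4–B5, B2–B6, B3–B7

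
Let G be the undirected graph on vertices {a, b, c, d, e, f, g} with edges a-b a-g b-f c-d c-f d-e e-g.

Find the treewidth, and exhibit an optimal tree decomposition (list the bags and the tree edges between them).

Treewidth 2.
One such decomposition:
Bags: B1 = {a, b, f}  B2 = {a, c, f}  B3 = {a, c, d}  B4 = {a, d, e}  B5 = {a, e, g}
Tree: B1–B2, B2–B3, B3–B4, B4–B5

The largest bag has 3 vertices, giving width 2; this decomposition certifies tw(G) ≤ 2. Since a–b–f–c–d–e–g–a is a cycle in G, G is not acyclic. Forests are exactly the graphs of treewidth ≤ 1, so tw(G) ≥ 2. Combining the bounds, tw(G) = 2.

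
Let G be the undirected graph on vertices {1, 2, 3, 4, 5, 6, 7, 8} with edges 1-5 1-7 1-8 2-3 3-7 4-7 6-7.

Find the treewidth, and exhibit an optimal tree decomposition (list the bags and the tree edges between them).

Every bag has size at most 2, so the width is 2 − 1 = 1 and tw(G) ≤ 1. G has an edge, so its treewidth is at least 1. Therefore the treewidth is 1.

Treewidth 1.
One optimal decomposition is:
Bags: B1 = {4, 7}  B2 = {3, 7}  B3 = {6, 7}  B4 = {1, 7}  B5 = {1, 5}  B6 = {1, 8}  B7 = {2, 3}
Tree: B1–B2, B2–B3, B1–B4, B4–B5, B5–B6, B2–B7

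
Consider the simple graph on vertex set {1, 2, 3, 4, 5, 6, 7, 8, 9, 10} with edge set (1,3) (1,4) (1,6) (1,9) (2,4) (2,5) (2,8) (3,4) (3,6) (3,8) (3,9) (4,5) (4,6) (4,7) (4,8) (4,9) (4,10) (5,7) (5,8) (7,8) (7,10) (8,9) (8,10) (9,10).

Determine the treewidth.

3

A width-3 tree decomposition is:
Bags: B1 = {4, 7, 8, 10}  B2 = {4, 8, 9, 10}  B3 = {4, 5, 7, 8}  B4 = {3, 4, 8, 9}  B5 = {1, 3, 4, 9}  B6 = {1, 3, 4, 6}  B7 = {2, 4, 5, 8}
Tree: B1–B2, B1–B3, B2–B4, B4–B5, B5–B6, B3–B7
The largest bag has 4 vertices, giving width 3; this decomposition certifies tw(G) ≤ 3. Conversely, {4, 8, 9, 10} is a clique of size 4, and the vertices of any clique must share a bag in every tree decomposition; so some bag has ≥ 4 vertices and tw(G) ≥ 3. Therefore the treewidth is 3.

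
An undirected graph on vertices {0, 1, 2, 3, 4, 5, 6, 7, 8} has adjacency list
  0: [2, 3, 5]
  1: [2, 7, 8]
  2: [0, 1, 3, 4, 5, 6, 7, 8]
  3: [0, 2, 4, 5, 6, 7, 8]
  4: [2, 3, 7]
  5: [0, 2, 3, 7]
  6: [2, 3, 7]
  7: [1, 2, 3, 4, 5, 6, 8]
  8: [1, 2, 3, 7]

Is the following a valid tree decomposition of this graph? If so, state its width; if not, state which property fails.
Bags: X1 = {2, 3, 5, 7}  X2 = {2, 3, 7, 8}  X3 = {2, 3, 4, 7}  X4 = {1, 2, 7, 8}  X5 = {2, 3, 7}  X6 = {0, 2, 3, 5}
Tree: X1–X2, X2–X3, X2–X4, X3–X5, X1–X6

No — vertex 6 appears in no bag.

A tree decomposition must satisfy three properties: every vertex lies in some bag; for every edge, both endpoints lie together in some bag; and for every vertex, the bags containing it form a connected subtree. Here vertex 6 appears in no bag, so the decomposition is invalid.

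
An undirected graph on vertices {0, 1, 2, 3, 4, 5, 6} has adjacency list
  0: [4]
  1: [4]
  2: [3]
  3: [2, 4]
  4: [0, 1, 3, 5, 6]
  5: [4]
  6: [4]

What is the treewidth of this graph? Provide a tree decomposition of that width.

Treewidth 1.
One optimal decomposition is:
Bags: B1 = {3, 4}  B2 = {4, 6}  B3 = {0, 4}  B4 = {4, 5}  B5 = {2, 3}  B6 = {1, 4}
Tree: B1–B2, B2–B3, B2–B4, B1–B5, B2–B6

Each bag holds 2 vertices, so the decomposition has width 1, which upper-bounds the treewidth. G has an edge, so its treewidth is at least 1. Combining the bounds, tw(G) = 1.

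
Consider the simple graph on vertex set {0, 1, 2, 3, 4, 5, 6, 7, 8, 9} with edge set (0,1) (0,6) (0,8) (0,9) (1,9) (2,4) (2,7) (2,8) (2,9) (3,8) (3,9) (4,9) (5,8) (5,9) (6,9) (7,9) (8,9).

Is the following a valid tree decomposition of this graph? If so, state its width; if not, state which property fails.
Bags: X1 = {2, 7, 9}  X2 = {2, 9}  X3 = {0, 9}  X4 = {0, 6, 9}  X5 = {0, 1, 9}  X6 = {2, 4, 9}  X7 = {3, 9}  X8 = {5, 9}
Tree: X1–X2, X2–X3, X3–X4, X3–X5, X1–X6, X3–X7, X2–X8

A tree decomposition must satisfy three properties: every vertex lies in some bag; for every edge, both endpoints lie together in some bag; and for every vertex, the bags containing it form a connected subtree. Here vertex 8 appears in no bag, so the decomposition is invalid.

No — vertex 8 appears in no bag.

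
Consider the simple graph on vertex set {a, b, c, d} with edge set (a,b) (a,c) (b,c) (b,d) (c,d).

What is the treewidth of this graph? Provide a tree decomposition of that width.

Treewidth 2.
One optimal decomposition is:
Bags: B1 = {b, c, d}  B2 = {a, b, c}
Tree: B1–B2

Each bag holds 3 vertices, so the decomposition has width 2, which upper-bounds the treewidth. On the other hand G contains the 3-clique {b, c, d}. A clique must lie in a single bag of any decomposition, so no decomposition can have width below 2. Therefore the treewidth is 2.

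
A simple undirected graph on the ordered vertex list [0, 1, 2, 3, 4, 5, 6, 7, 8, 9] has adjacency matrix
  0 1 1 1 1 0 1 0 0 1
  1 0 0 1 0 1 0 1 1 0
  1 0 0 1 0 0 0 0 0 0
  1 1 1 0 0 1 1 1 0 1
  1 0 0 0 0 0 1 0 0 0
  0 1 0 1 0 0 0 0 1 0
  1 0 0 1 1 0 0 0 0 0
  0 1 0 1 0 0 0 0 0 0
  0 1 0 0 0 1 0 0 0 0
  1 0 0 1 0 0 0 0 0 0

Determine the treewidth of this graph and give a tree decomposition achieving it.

Treewidth 2.
One such decomposition:
Bags: B1 = {0, 1, 3}  B2 = {0, 3, 9}  B3 = {0, 2, 3}  B4 = {1, 3, 5}  B5 = {1, 5, 8}  B6 = {0, 3, 6}  B7 = {1, 3, 7}  B8 = {0, 4, 6}
Tree: B1–B2, B2–B3, B1–B4, B4–B5, B2–B6, B4–B7, B6–B8

Every bag has size at most 3, so the width is 3 − 1 = 2 and tw(G) ≤ 2. For the lower bound, the 3 vertices {1, 5, 8} are pairwise adjacent, and any tree decomposition puts a clique entirely inside one bag — forcing width ≥ 2. The upper and lower bounds meet at 2, so that is the treewidth.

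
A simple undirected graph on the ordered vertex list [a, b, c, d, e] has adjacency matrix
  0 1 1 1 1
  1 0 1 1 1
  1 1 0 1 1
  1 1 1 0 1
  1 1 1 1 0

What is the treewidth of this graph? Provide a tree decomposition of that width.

Treewidth 4.
Bags: B1 = {a, b, c, d, e}
Tree: (single bag)

A single bag containing all 5 vertices is trivially a valid decomposition of width 4. For the lower bound, the 5 vertices {a, b, c, d, e} are pairwise adjacent, and any tree decomposition puts a clique entirely inside one bag — forcing width ≥ 4. Hence tw(G) = 4 exactly.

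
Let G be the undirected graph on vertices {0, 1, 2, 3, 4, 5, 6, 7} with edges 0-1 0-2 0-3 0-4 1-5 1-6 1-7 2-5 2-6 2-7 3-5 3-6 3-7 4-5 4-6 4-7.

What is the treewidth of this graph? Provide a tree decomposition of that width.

The largest bag has 5 vertices, giving width 4; this decomposition certifies tw(G) ≤ 4. For the lower bound: the 5 vertex sets {4,7}, {3,6}, {0,1}, {2}, {5} are disjoint, each induces a connected subgraph, and every pair is joined by at least one edge of G. Contracting each set to a single vertex therefore yields K_{5} as a minor, and since treewidth is minor-monotone, tw(G) ≥ tw(K_{5}) = 4. Combining the bounds, tw(G) = 4.

Treewidth 4.
One optimal decomposition is:
Bags: B1 = {1, 2, 3, 4, 7}  B2 = {1, 2, 3, 4, 6}  B3 = {0, 1, 2, 3, 4}  B4 = {1, 2, 3, 4, 5}
Tree: B1–B2, B2–B3, B3–B4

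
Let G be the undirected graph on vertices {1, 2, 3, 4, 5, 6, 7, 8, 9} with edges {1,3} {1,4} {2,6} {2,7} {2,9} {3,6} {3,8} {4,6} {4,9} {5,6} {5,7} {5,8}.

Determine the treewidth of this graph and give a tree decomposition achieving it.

Every bag has size at most 4, so the width is 4 − 1 = 3 and tw(G) ≤ 3. For the lower bound: the 4 vertex sets {5,7,8}, {2}, {6}, {1,3,4,9} are disjoint, each induces a connected subgraph, and every pair is joined by at least one edge of G. Contracting each set to a single vertex therefore yields K_{4} as a minor, and since treewidth is minor-monotone, tw(G) ≥ tw(K_{4}) = 3. The upper and lower bounds meet at 3, so that is the treewidth.

Treewidth 3.
One optimal decomposition is:
Bags: B1 = {2, 5, 7, 8}  B2 = {2, 5, 6, 8}  B3 = {2, 3, 6, 8}  B4 = {2, 3, 6, 9}  B5 = {3, 4, 6, 9}  B6 = {1, 3, 4, 9}
Tree: B1–B2, B2–B3, B3–B4, B4–B5, B5–B6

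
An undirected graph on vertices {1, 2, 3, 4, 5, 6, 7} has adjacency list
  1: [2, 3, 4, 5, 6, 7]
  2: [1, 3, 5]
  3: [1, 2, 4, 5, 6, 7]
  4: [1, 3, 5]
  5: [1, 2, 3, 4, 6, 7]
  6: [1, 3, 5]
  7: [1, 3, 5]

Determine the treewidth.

3

A width-3 tree decomposition is:
Bags: B1 = {1, 3, 4, 5}  B2 = {1, 3, 5, 6}  B3 = {1, 3, 5, 7}  B4 = {1, 2, 3, 5}
Tree: B1–B2, B1–B3, B3–B4
Every bag has size at most 4, so the width is 4 − 1 = 3 and tw(G) ≤ 3. On the other hand G contains the 4-clique {1, 2, 3, 5}. A clique must lie in a single bag of any decomposition, so no decomposition can have width below 3. Hence tw(G) = 3 exactly.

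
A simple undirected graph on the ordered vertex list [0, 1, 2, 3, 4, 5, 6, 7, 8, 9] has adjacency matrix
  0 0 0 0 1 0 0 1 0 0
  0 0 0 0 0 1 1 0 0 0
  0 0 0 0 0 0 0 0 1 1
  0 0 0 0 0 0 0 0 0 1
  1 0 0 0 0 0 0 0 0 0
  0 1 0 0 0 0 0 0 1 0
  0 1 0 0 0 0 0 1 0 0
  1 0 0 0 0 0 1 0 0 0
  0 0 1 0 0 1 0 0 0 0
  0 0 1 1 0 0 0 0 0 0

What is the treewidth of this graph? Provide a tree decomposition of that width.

Each bag holds 2 vertices, so the decomposition has width 1, which upper-bounds the treewidth. Any graph with an edge has treewidth ≥ 1, and G has the edge 3–9. Combining the bounds, tw(G) = 1.

Treewidth 1.
One optimal decomposition is:
Bags: B1 = {3, 9}  B2 = {2, 9}  B3 = {2, 8}  B4 = {5, 8}  B5 = {1, 5}  B6 = {1, 6}  B7 = {6, 7}  B8 = {0, 7}  B9 = {0, 4}
Tree: B1–B2, B2–B3, B3–B4, B4–B5, B5–B6, B6–B7, B7–B8, B8–B9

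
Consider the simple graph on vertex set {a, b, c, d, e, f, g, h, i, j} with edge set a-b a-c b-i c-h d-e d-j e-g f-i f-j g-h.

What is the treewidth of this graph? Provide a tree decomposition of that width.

Treewidth 2.
Bags: B1 = {a, c, h}  B2 = {a, g, h}  B3 = {a, e, g}  B4 = {a, d, e}  B5 = {a, d, j}  B6 = {a, f, j}  B7 = {a, f, i}  B8 = {a, b, i}
Tree: B1–B2, B2–B3, B3–B4, B4–B5, B5–B6, B6–B7, B7–B8

Every bag has size at most 3, so the width is 3 − 1 = 2 and tw(G) ≤ 2. Since a–c–h–g–e–d–j–f–i–b–a is a cycle in G, G is not acyclic. Forests are exactly the graphs of treewidth ≤ 1, so tw(G) ≥ 2. The upper and lower bounds meet at 2, so that is the treewidth.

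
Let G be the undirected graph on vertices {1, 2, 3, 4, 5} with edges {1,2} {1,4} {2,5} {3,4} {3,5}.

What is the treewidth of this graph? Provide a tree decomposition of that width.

Every bag has size at most 3, so the width is 3 − 1 = 2 and tw(G) ≤ 2. Since 1–2–5–3–4–1 is a cycle in G, G is not acyclic. Forests are exactly the graphs of treewidth ≤ 1, so tw(G) ≥ 2. Therefore the treewidth is 2.

Treewidth 2.
Bags: B1 = {1, 2, 5}  B2 = {1, 3, 5}  B3 = {1, 3, 4}
Tree: B1–B2, B2–B3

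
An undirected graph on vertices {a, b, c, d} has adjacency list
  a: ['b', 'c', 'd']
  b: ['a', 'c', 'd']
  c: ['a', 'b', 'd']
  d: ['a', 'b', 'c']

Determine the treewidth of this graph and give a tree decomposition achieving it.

With just one bag of size 4, the width is 4 − 1 = 3, so tw(G) ≤ 3. Conversely, {a, b, c, d} is a clique of size 4, and the vertices of any clique must share a bag in every tree decomposition; so some bag has ≥ 4 vertices and tw(G) ≥ 3. Combining the bounds, tw(G) = 3.

Treewidth 3.
One optimal decomposition is:
Bags: B1 = {a, b, c, d}
Tree: (single bag)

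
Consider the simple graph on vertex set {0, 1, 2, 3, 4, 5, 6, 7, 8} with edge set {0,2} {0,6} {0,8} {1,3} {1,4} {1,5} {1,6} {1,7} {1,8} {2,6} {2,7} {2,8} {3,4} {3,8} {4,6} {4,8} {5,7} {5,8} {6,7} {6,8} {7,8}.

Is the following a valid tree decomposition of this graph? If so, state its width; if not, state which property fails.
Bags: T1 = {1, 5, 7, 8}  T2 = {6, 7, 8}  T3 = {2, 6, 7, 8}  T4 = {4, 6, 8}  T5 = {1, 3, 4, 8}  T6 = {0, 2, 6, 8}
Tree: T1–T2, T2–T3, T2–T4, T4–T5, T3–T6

No — edge (1,6) lies in no bag.

A tree decomposition must satisfy three properties: every vertex lies in some bag; for every edge, both endpoints lie together in some bag; and for every vertex, the bags containing it form a connected subtree. Here edge (1,6) lies in no bag, so the decomposition is invalid.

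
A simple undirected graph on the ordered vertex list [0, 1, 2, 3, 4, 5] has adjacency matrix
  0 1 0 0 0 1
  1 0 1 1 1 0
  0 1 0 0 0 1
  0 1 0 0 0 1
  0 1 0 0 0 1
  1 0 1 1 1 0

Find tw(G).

2

A width-2 tree decomposition is:
Bags: B1 = {1, 4, 5}  B2 = {1, 3, 5}  B3 = {1, 2, 5}  B4 = {0, 1, 5}
Tree: B1–B2, B2–B3, B3–B4
Every bag has size at most 3, so the width is 3 − 1 = 2 and tw(G) ≤ 2. Since 4–5–3–1–4 is a cycle in G, G is not acyclic. Forests are exactly the graphs of treewidth ≤ 1, so tw(G) ≥ 2. Combining the bounds, tw(G) = 2.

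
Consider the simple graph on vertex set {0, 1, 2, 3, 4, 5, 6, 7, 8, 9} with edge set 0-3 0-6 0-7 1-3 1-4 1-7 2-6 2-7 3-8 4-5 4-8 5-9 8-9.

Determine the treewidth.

A width-2 tree decomposition is:
Bags: B1 = {2, 6, 7}  B2 = {0, 6, 7}  B3 = {0, 1, 7}  B4 = {0, 1, 3}  B5 = {1, 3, 4}  B6 = {3, 4, 8}  B7 = {4, 5, 8}  B8 = {5, 8, 9}
Tree: B1–B2, B2–B3, B3–B4, B4–B5, B5–B6, B6–B7, B7–B8
Every bag has size at most 3, so the width is 3 − 1 = 2 and tw(G) ≤ 2. Since 2–6–0–7–2 is a cycle in G, G is not acyclic. Forests are exactly the graphs of treewidth ≤ 1, so tw(G) ≥ 2. Therefore the treewidth is 2.

2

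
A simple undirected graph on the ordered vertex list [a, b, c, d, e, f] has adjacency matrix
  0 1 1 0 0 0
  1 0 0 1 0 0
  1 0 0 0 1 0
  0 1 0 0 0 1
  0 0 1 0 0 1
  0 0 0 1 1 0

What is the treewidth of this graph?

2

A width-2 tree decomposition is:
Bags: B1 = {d, e, f}  B2 = {b, d, e}  B3 = {a, b, e}  B4 = {a, c, e}
Tree: B1–B2, B2–B3, B3–B4
The largest bag has 3 vertices, giving width 2; this decomposition certifies tw(G) ≤ 2. The edges e–f–d–b–a–c–e form a cycle, so G is not a tree and its treewidth is at least 2. The upper and lower bounds meet at 2, so that is the treewidth.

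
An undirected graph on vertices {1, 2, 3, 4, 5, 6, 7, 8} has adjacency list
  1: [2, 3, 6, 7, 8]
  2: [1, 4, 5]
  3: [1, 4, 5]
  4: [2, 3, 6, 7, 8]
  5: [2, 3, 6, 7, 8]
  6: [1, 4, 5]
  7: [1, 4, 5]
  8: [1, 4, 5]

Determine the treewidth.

3

A width-3 tree decomposition is:
Bags: B1 = {1, 2, 4, 5}  B2 = {1, 4, 5, 8}  B3 = {1, 3, 4, 5}  B4 = {1, 4, 5, 7}  B5 = {1, 4, 5, 6}
Tree: B1–B2, B2–B3, B3–B4, B4–B5
The largest bag has 4 vertices, giving width 3; this decomposition certifies tw(G) ≤ 3. For the lower bound: the 4 vertex sets {1,2}, {5,8}, {4}, {3} are disjoint, each induces a connected subgraph, and every pair is joined by at least one edge of G. Contracting each set to a single vertex therefore yields K_{4} as a minor, and since treewidth is minor-monotone, tw(G) ≥ tw(K_{4}) = 3. Therefore the treewidth is 3.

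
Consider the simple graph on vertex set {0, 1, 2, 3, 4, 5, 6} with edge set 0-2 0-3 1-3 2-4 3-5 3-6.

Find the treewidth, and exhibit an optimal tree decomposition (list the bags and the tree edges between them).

Treewidth 1.
One optimal decomposition is:
Bags: B1 = {3, 5}  B2 = {1, 3}  B3 = {0, 3}  B4 = {0, 2}  B5 = {3, 6}  B6 = {2, 4}
Tree: B1–B2, B2–B3, B3–B4, B1–B5, B4–B6

The largest bag has 2 vertices, giving width 1; this decomposition certifies tw(G) ≤ 1. Any graph with an edge has treewidth ≥ 1, and G has the edge 5–3. Therefore the treewidth is 1.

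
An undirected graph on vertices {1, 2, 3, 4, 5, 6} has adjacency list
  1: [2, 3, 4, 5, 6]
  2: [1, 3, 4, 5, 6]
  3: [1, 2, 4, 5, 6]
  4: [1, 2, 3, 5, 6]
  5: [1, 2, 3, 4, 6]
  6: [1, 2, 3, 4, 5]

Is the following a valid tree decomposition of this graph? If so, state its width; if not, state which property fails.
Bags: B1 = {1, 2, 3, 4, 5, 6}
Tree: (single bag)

Vertex coverage: the bags together contain {1, 2, 3, 4, 5, 6}, the full vertex set. Edge coverage: each edge of G has both endpoints in at least one bag. Running intersection: for every vertex, the bags containing it form a connected subtree. All three properties hold, so this is a valid tree decomposition of width max|bag| − 1 = 5, and hence tw(G) ≤ 5.

Yes; width 5.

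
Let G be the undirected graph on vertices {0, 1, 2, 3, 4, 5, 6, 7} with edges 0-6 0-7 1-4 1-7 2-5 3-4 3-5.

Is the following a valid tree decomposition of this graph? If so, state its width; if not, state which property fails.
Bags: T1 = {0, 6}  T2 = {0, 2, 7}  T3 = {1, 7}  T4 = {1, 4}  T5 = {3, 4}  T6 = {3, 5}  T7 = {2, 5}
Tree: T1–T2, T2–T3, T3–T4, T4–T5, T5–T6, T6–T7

No — bags containing vertex 2 are not connected in the tree.

A tree decomposition must satisfy three properties: every vertex lies in some bag; for every edge, both endpoints lie together in some bag; and for every vertex, the bags containing it form a connected subtree. Here bags containing vertex 2 are not connected in the tree, so the decomposition is invalid.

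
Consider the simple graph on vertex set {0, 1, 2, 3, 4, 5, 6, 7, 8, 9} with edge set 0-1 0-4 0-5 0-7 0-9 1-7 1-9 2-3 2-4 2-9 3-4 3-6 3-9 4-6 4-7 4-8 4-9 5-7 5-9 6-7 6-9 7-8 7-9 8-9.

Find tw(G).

A width-3 tree decomposition is:
Bags: B1 = {3, 4, 6, 9}  B2 = {4, 6, 7, 9}  B3 = {0, 4, 7, 9}  B4 = {0, 5, 7, 9}  B5 = {0, 1, 7, 9}  B6 = {2, 3, 4, 9}  B7 = {4, 7, 8, 9}
Tree: B1–B2, B2–B3, B3–B4, B3–B5, B1–B6, B3–B7
The largest bag has 4 vertices, giving width 3; this decomposition certifies tw(G) ≤ 3. Conversely, {0, 1, 7, 9} is a clique of size 4, and the vertices of any clique must share a bag in every tree decomposition; so some bag has ≥ 4 vertices and tw(G) ≥ 3. Hence tw(G) = 3 exactly.

3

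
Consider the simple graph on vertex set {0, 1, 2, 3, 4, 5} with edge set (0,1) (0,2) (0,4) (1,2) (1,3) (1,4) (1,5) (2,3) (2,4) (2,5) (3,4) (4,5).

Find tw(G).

A width-3 tree decomposition is:
Bags: B1 = {1, 2, 3, 4}  B2 = {0, 1, 2, 4}  B3 = {1, 2, 4, 5}
Tree: B1–B2, B1–B3
Every bag has size at most 4, so the width is 4 − 1 = 3 and tw(G) ≤ 3. Conversely, {0, 1, 2, 4} is a clique of size 4, and the vertices of any clique must share a bag in every tree decomposition; so some bag has ≥ 4 vertices and tw(G) ≥ 3. Hence tw(G) = 3 exactly.

3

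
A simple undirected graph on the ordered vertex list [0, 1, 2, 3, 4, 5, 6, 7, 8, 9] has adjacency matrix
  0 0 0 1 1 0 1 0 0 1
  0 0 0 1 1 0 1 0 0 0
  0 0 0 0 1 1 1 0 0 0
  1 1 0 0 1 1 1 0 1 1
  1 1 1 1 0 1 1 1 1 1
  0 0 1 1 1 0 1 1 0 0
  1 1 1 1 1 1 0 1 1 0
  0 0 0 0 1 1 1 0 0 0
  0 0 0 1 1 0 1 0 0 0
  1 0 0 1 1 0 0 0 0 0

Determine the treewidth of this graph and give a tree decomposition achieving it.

Treewidth 3.
One optimal decomposition is:
Bags: B1 = {4, 5, 6, 7}  B2 = {3, 4, 5, 6}  B3 = {0, 3, 4, 6}  B4 = {1, 3, 4, 6}  B5 = {0, 3, 4, 9}  B6 = {2, 4, 5, 6}  B7 = {3, 4, 6, 8}
Tree: B1–B2, B2–B3, B3–B4, B3–B5, B2–B6, B3–B7

The largest bag has 4 vertices, giving width 3; this decomposition certifies tw(G) ≤ 3. On the other hand G contains the 4-clique {0, 3, 4, 9}. A clique must lie in a single bag of any decomposition, so no decomposition can have width below 3. Hence tw(G) = 3 exactly.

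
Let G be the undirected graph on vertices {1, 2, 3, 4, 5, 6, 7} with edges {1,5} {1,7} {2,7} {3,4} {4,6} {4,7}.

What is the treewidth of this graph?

A width-1 tree decomposition is:
Bags: B1 = {4, 7}  B2 = {4, 6}  B3 = {2, 7}  B4 = {1, 7}  B5 = {1, 5}  B6 = {3, 4}
Tree: B1–B2, B1–B3, B3–B4, B4–B5, B1–B6
Each bag holds 2 vertices, so the decomposition has width 1, which upper-bounds the treewidth. G has an edge, so its treewidth is at least 1. Hence tw(G) = 1 exactly.

1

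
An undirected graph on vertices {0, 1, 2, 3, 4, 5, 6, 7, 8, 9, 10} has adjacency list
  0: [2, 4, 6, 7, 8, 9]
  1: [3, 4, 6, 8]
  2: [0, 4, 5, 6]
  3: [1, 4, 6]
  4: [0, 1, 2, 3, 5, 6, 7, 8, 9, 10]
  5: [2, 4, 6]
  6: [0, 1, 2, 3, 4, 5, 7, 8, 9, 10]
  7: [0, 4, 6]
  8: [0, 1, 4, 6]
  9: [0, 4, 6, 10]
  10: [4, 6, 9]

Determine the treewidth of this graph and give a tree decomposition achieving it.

Treewidth 3.
One optimal decomposition is:
Bags: B1 = {0, 4, 6, 8}  B2 = {0, 2, 4, 6}  B3 = {1, 4, 6, 8}  B4 = {2, 4, 5, 6}  B5 = {0, 4, 6, 7}  B6 = {0, 4, 6, 9}  B7 = {1, 3, 4, 6}  B8 = {4, 6, 9, 10}
Tree: B1–B2, B1–B3, B2–B4, B1–B5, B5–B6, B3–B7, B6–B8

Each bag holds 4 vertices, so the decomposition has width 3, which upper-bounds the treewidth. Conversely, {0, 4, 6, 8} is a clique of size 4, and the vertices of any clique must share a bag in every tree decomposition; so some bag has ≥ 4 vertices and tw(G) ≥ 3. Hence tw(G) = 3 exactly.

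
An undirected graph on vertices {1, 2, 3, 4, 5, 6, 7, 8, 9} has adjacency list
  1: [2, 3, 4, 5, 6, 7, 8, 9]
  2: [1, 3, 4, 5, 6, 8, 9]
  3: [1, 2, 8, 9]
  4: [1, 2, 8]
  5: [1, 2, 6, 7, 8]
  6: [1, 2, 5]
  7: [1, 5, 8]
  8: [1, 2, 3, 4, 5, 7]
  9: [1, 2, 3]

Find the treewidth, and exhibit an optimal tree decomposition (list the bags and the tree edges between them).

Treewidth 3.
One optimal decomposition is:
Bags: B1 = {1, 2, 3, 8}  B2 = {1, 2, 3, 9}  B3 = {1, 2, 4, 8}  B4 = {1, 2, 5, 8}  B5 = {1, 5, 7, 8}  B6 = {1, 2, 5, 6}
Tree: B1–B2, B1–B3, B3–B4, B4–B5, B4–B6

Every bag has size at most 4, so the width is 4 − 1 = 3 and tw(G) ≤ 3. Conversely, {1, 2, 3, 8} is a clique of size 4, and the vertices of any clique must share a bag in every tree decomposition; so some bag has ≥ 4 vertices and tw(G) ≥ 3. Combining the bounds, tw(G) = 3.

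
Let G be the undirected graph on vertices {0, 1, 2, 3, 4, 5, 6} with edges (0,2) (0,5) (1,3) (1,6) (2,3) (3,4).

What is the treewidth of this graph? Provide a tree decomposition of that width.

Each bag holds 2 vertices, so the decomposition has width 1, which upper-bounds the treewidth. G has an edge, so its treewidth is at least 1. Hence tw(G) = 1 exactly.

Treewidth 1.
One such decomposition:
Bags: B1 = {1, 6}  B2 = {1, 3}  B3 = {2, 3}  B4 = {0, 2}  B5 = {3, 4}  B6 = {0, 5}
Tree: B1–B2, B2–B3, B3–B4, B2–B5, B4–B6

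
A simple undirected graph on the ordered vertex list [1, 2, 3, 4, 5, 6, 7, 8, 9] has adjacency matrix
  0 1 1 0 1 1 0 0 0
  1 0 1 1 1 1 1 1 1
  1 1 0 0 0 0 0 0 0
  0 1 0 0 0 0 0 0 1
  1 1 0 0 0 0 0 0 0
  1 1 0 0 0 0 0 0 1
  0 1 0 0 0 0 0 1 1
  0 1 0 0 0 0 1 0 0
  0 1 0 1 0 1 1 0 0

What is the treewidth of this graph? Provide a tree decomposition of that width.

Every bag has size at most 3, so the width is 3 − 1 = 2 and tw(G) ≤ 2. For the lower bound, the 3 vertices {1, 2, 3} are pairwise adjacent, and any tree decomposition puts a clique entirely inside one bag — forcing width ≥ 2. Therefore the treewidth is 2.

Treewidth 2.
One optimal decomposition is:
Bags: B1 = {2, 7, 9}  B2 = {2, 6, 9}  B3 = {1, 2, 6}  B4 = {2, 7, 8}  B5 = {1, 2, 3}  B6 = {2, 4, 9}  B7 = {1, 2, 5}
Tree: B1–B2, B2–B3, B1–B4, B3–B5, B2–B6, B3–B7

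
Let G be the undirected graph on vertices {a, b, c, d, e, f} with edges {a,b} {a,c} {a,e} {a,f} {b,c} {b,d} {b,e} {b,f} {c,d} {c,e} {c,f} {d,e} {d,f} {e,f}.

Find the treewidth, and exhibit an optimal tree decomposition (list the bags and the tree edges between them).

Treewidth 4.
One optimal decomposition is:
Bags: B1 = {b, c, d, e, f}  B2 = {a, b, c, e, f}
Tree: B1–B2

Each bag holds 5 vertices, so the decomposition has width 4, which upper-bounds the treewidth. On the other hand G contains the 5-clique {b, c, d, e, f}. A clique must lie in a single bag of any decomposition, so no decomposition can have width below 4. Therefore the treewidth is 4.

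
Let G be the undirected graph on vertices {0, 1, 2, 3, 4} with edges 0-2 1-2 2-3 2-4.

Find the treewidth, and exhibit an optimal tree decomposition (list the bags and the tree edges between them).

Treewidth 1.
One optimal decomposition is:
Bags: B1 = {2, 4}  B2 = {1, 2}  B3 = {2, 3}  B4 = {0, 2}
Tree: B1–B2, B2–B3, B2–B4

Each bag holds 2 vertices, so the decomposition has width 1, which upper-bounds the treewidth. Any graph with an edge has treewidth ≥ 1, and G has the edge 2–4. Therefore the treewidth is 1.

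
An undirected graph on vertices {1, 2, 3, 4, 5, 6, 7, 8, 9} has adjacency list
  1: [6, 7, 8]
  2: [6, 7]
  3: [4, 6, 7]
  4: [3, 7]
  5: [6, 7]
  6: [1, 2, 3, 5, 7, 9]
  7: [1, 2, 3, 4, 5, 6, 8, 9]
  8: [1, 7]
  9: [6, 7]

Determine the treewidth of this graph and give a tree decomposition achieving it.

Treewidth 2.
One such decomposition:
Bags: B1 = {3, 6, 7}  B2 = {3, 4, 7}  B3 = {6, 7, 9}  B4 = {1, 6, 7}  B5 = {5, 6, 7}  B6 = {2, 6, 7}  B7 = {1, 7, 8}
Tree: B1–B2, B1–B3, B1–B4, B1–B5, B3–B6, B4–B7

The largest bag has 3 vertices, giving width 2; this decomposition certifies tw(G) ≤ 2. On the other hand G contains the 3-clique {1, 7, 8}. A clique must lie in a single bag of any decomposition, so no decomposition can have width below 2. Hence tw(G) = 2 exactly.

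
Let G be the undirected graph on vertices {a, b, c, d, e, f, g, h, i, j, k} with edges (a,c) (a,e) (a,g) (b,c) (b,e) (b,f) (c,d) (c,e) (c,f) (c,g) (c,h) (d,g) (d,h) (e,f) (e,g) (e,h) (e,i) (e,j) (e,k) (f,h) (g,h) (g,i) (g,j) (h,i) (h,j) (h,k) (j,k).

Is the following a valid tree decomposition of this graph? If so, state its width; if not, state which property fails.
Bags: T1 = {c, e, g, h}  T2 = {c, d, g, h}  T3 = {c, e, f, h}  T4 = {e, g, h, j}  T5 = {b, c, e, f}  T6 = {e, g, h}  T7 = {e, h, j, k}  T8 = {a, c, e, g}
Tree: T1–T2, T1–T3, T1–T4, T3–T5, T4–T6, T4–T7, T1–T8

No — vertex i appears in no bag.

A tree decomposition must satisfy three properties: every vertex lies in some bag; for every edge, both endpoints lie together in some bag; and for every vertex, the bags containing it form a connected subtree. Here vertex i appears in no bag, so the decomposition is invalid.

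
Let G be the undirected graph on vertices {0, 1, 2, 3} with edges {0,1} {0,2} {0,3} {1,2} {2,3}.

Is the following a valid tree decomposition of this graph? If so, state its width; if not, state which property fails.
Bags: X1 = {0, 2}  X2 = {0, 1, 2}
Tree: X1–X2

No — vertex 3 appears in no bag.

A tree decomposition must satisfy three properties: every vertex lies in some bag; for every edge, both endpoints lie together in some bag; and for every vertex, the bags containing it form a connected subtree. Here vertex 3 appears in no bag, so the decomposition is invalid.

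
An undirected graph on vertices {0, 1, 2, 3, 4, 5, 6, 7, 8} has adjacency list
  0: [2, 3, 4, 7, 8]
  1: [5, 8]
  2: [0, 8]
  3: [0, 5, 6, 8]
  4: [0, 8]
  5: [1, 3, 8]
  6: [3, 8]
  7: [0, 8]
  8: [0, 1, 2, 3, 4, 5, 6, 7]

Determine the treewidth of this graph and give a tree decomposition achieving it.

Treewidth 2.
Bags: B1 = {3, 5, 8}  B2 = {1, 5, 8}  B3 = {0, 3, 8}  B4 = {0, 4, 8}  B5 = {3, 6, 8}  B6 = {0, 7, 8}  B7 = {0, 2, 8}
Tree: B1–B2, B1–B3, B3–B4, B1–B5, B4–B6, B6–B7

The largest bag has 3 vertices, giving width 2; this decomposition certifies tw(G) ≤ 2. Conversely, {0, 2, 8} is a clique of size 3, and the vertices of any clique must share a bag in every tree decomposition; so some bag has ≥ 3 vertices and tw(G) ≥ 2. Combining the bounds, tw(G) = 2.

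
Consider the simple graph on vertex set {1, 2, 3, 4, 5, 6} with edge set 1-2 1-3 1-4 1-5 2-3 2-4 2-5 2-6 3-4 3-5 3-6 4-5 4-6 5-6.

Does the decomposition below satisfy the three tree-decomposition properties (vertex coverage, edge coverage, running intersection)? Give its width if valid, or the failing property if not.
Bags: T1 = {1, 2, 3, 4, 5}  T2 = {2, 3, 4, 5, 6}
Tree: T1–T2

Vertex coverage: the bags together contain {1, 2, 3, 4, 5, 6}, the full vertex set. Edge coverage: each edge of G has both endpoints in at least one bag. Running intersection: for every vertex, the bags containing it form a connected subtree. All three properties hold, so this is a valid tree decomposition of width max|bag| − 1 = 4, and hence tw(G) ≤ 4.

Yes; width 4.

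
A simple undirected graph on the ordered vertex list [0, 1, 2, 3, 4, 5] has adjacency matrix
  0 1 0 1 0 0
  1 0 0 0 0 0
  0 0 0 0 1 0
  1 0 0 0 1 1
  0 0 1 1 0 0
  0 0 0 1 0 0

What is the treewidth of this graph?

A width-1 tree decomposition is:
Bags: B1 = {3, 4}  B2 = {0, 3}  B3 = {2, 4}  B4 = {3, 5}  B5 = {0, 1}
Tree: B1–B2, B1–B3, B1–B4, B2–B5
The largest bag has 2 vertices, giving width 1; this decomposition certifies tw(G) ≤ 1. Since G has at least one edge (e.g. 4–3), it is not an edgeless graph, so tw(G) ≥ 1. Combining the bounds, tw(G) = 1.

1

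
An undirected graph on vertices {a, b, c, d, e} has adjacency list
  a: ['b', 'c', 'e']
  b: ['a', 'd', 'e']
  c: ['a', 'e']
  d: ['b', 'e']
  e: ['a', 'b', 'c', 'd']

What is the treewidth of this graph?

2

A width-2 tree decomposition is:
Bags: B1 = {b, d, e}  B2 = {a, b, e}  B3 = {a, c, e}
Tree: B1–B2, B2–B3
Each bag holds 3 vertices, so the decomposition has width 2, which upper-bounds the treewidth. For the lower bound, the 3 vertices {b, d, e} are pairwise adjacent, and any tree decomposition puts a clique entirely inside one bag — forcing width ≥ 2. Hence tw(G) = 2 exactly.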